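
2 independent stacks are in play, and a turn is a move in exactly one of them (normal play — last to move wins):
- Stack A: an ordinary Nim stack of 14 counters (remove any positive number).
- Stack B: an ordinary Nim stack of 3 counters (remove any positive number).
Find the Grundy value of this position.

Stack A is a plain Nim stack of size 14, so its Grundy value is 14.
Stack B is a plain Nim stack of size 3, so its Grundy value is 3.
By the Sprague-Grundy theorem, the Grundy value of a sum of independent games is the XOR of the component values.
Combined value = 14 XOR 3 = 13.

13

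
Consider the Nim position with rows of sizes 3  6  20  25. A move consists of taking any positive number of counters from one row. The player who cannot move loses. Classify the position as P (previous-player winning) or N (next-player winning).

N-position

Compute the nim-sum pairwise:
3 ⊕ 6 = 5
5 ⊕ 20 = 17
17 ⊕ 25 = 8
The nim-sum is 8 ≠ 0, so this is an N-position: the player to move can win.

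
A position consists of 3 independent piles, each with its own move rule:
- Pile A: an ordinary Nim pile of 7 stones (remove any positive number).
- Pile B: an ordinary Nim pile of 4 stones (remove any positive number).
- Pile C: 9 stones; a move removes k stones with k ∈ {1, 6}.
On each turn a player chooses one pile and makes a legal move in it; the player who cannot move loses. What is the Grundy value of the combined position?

Pile A is a plain Nim pile of size 7, so its Grundy value is 7.
Pile B is a plain Nim pile of size 4, so its Grundy value is 4.
Build the Grundy sequence for pile C with g(k) = mex{g(k−s) : s ∈ {1, 6}, s ≤ k}:
k:     0  1  2  3  4  5  6  7  8  9
g(k):  0  1  0  1  0  1  2  0  1  0
So g(9) = 0.
The value of a disjunctive sum is the nim-sum of the parts.
Combined value = 7 XOR 4 XOR 0 = 3.

3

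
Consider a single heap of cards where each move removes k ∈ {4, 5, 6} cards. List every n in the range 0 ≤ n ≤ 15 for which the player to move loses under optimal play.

Compute g(0), g(1), … for moves {4, 5, 6}:
k:     0  1  2  3  4  5  6  7  8  9 10 11 12 13 14 15
g(k):  0  0  0  0  1  1  1  1  2  2  0  0  0  0  1  1
The P-positions (g = 0) in 0..15 are 0, 1, 2, 3, 10, 11, 12, 13.

0, 1, 2, 3, 10, 11, 12, 13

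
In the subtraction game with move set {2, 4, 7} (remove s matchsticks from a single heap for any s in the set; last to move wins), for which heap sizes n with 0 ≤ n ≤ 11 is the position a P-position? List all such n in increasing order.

0, 1, 6, 9

Grundy values for subtraction set {2, 4, 7}:
k:     0  1  2  3  4  5  6  7  8  9 10 11
g(k):  0  0  1  1  2  2  0  3  1  0  2  1
The P-positions (g = 0) in 0..11 are 0, 1, 6, 9.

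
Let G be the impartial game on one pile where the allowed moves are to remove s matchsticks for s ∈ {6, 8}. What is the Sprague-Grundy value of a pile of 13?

Build the Grundy sequence with g(k) = mex{g(k−s) : s ∈ {6, 8}, s ≤ k}:
k:     0  1  2  3  4  5  6  7  8  9 10 11 12 13
g(k):  0  0  0  0  0  0  1  1  1  1  1  1  2  2
So g(13) = 2.

2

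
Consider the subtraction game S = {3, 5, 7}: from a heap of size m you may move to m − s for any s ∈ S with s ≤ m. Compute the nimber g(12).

0

Build the Grundy sequence with g(k) = mex{g(k−s) : s ∈ {3, 5, 7}, s ≤ k}:
k:     0  1  2  3  4  5  6  7  8  9 10 11 12
g(k):  0  0  0  1  1  1  2  2  2  3  0  0  0
So g(12) = 0.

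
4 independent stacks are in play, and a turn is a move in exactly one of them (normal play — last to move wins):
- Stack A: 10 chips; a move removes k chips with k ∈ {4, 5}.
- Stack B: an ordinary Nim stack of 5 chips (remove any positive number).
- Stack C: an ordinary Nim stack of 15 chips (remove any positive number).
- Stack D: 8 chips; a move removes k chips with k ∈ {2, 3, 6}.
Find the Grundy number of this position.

8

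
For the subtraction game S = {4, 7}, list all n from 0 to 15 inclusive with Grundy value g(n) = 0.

Build the Grundy sequence with g(k) = mex{g(k−s) : s ∈ {4, 7}, s ≤ k}:
k:     0  1  2  3  4  5  6  7  8  9 10 11 12 13 14 15
g(k):  0  0  0  0  1  1  1  1  2  2  2  0  0  0  0  1
The P-positions (g = 0) in 0..15 are 0, 1, 2, 3, 11, 12, 13, 14.

0, 1, 2, 3, 11, 12, 13, 14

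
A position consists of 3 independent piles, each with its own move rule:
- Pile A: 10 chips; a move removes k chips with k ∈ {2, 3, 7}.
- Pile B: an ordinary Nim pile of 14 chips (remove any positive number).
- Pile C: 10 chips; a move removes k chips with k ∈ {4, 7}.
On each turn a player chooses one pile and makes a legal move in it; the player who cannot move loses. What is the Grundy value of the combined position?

Grundy values for pile A (subtraction set {2, 3, 7}):
g(0) = mex{} = 0
g(1) = mex{} = 0
g(2) = mex{0} = 1
g(3) = mex{0} = 1
g(4) = mex{0,1} = 2
g(5) = mex{1} = 0
g(6) = mex{1,2} = 0
g(7) = mex{0,2} = 1
g(8) = mex{0} = 1
g(9) = mex{0,1} = 2
g(10) = mex{1} = 0
So g(10) = 0.
Pile B is a plain Nim pile of size 14, so its Grundy value is 14.
Grundy values for pile C (subtraction set {4, 7}):
k:     0  1  2  3  4  5  6  7  8  9 10
g(k):  0  0  0  0  1  1  1  1  2  2  2
So g(10) = 2.
The value of a disjunctive sum is the nim-sum of the parts.
Combined value = 0 XOR 14 XOR 2 = 12.

12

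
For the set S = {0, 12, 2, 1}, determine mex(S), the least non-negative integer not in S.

3

The values 0, 1, 2 are all present; 3 is the first non-negative integer missing from the set.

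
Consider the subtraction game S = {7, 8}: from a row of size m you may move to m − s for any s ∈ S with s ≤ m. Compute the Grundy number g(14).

Build the Grundy sequence with g(k) = mex{g(k−s) : s ∈ {7, 8}, s ≤ k}:
k:     0  1  2  3  4  5  6  7  8  9 10 11 12 13 14
g(k):  0  0  0  0  0  0  0  1  1  1  1  1  1  1  2
So g(14) = 2.

2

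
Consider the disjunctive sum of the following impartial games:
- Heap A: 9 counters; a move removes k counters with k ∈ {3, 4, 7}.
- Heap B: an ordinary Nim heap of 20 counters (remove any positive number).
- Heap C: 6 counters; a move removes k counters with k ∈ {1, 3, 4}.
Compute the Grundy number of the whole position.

21

Build the Grundy sequence for heap A with g(k) = mex{g(k−s) : s ∈ {3, 4, 7}, s ≤ k}:
g(0) = mex{} = 0
g(1) = mex{} = 0
g(2) = mex{} = 0
g(3) = mex{0} = 1
g(4) = mex{0} = 1
g(5) = mex{0} = 1
g(6) = mex{0,1} = 2
g(7) = mex{0,1} = 2
g(8) = mex{0,1} = 2
g(9) = mex{0,1,2} = 3
So g(9) = 3.
Heap B is a plain Nim heap of size 20, so its Grundy value is 20.
For heap C, compute g(0), g(1), … with moves {1, 3, 4}:
k:     0  1  2  3  4  5  6
g(k):  0  1  0  1  2  3  2
So g(6) = 2.
The value of a disjunctive sum is the nim-sum of the parts.
Combined value = 3 ⊕ 20 ⊕ 2 = 21.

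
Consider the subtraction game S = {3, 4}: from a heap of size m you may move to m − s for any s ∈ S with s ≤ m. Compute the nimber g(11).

1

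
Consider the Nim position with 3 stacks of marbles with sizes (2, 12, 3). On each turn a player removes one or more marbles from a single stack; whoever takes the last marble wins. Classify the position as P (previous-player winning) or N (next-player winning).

N-position

Nim-sum: 2 XOR 12 XOR 3 = 13.
The nim-sum is 13 ≠ 0, so this is an N-position: the player to move can win.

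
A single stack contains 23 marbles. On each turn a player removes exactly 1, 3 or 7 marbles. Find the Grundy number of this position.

1

Build the Grundy sequence with g(k) = mex{g(k−s) : s ∈ {1, 3, 7}, s ≤ k}:
k:     0  1  2  3  4  5  6  7  8  9 10 11 12 13 14 15 16 17 18 19 20 21 22 23
g(k):  0  1  0  1  0  1  0  1  0  1  0  1  0  1  0  1  0  1  0  1  0  1  0  1
So g(23) = 1.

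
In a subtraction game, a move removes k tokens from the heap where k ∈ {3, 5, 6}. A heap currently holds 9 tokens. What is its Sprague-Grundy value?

Build the Grundy sequence with g(k) = mex{g(k−s) : s ∈ {3, 5, 6}, s ≤ k}:
k:     0  1  2  3  4  5  6  7  8  9
g(k):  0  0  0  1  1  1  2  2  2  0
So g(9) = 0.

0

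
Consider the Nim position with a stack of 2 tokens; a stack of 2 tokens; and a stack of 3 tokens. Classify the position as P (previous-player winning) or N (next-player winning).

Compute the nim-sum pairwise:
2 ^ 2 = 0
0 ^ 3 = 3
The nim-sum is 3 ≠ 0, so this is an N-position: the player to move can win.

N-position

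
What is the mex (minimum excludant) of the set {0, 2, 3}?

1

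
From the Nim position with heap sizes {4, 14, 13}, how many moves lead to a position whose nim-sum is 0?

3

Compute the nim-sum pairwise:
4 ^ 14 = 10
10 ^ 13 = 7
The overall nim-sum is X = 7. A heap of size p has a winning move iff p XOR X < p (reduce it to p XOR X).
  4: 4 XOR 7 = 3 < 4 — winning move (to 3).
  14: 14 XOR 7 = 9 < 14 — winning move (to 9).
  13: 13 XOR 7 = 10 < 13 — winning move (to 10).
That gives 3 winning moves.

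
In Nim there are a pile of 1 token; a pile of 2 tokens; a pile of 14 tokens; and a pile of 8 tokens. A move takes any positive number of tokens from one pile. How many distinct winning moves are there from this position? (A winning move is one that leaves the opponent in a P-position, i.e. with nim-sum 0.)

1

Write each in binary and XOR column by column:
  0001  (1)
  0010  (2)
  1110  (14)
  1000  (8)
  ----
  0101  (5)
The overall nim-sum is X = 5. A pile of size p has a winning move iff p XOR X < p (reduce it to p XOR X).
  1: 1 XOR 5 = 4 ≥ 1 — no move.
  2: 2 XOR 5 = 7 ≥ 2 — no move.
  14: 14 XOR 5 = 11 < 14 — winning move (to 11).
  8: 8 XOR 5 = 13 ≥ 8 — no move.
That gives 1 winning move.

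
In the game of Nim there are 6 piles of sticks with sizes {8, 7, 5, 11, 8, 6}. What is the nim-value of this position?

15

Nim-sum: 8 ⊕ 7 ⊕ 5 ⊕ 11 ⊕ 8 ⊕ 6 = 15.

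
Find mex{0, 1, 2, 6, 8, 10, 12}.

3

The values 0, 1, 2 are all present; 3 is the first non-negative integer missing from the set.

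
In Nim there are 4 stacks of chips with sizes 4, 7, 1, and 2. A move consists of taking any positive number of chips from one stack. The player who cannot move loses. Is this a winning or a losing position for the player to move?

Losing position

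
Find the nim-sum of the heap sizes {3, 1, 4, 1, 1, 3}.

5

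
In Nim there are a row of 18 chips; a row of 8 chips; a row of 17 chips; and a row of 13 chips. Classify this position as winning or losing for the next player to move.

In binary:
  10010  (18)
  01000  (8)
  10001  (17)
  01101  (13)
  -----
  00110  (6)
The nim-sum is 6 ≠ 0, so this is an N-position: the player to move can win.

Winning position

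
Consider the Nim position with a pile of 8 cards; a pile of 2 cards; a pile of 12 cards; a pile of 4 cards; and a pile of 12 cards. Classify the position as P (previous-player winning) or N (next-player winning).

N-position

Compute the nim-sum pairwise:
8 ^ 2 = 10
10 ^ 12 = 6
6 ^ 4 = 2
2 ^ 12 = 14
The nim-sum is 14 ≠ 0, so this is an N-position: the player to move can win.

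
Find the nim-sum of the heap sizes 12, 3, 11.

Compute the nim-sum pairwise:
12 XOR 3 = 15
15 XOR 11 = 4

4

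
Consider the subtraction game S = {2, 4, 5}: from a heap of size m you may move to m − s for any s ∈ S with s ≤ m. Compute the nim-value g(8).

Grundy values for subtraction set {2, 4, 5}:
k:     0  1  2  3  4  5  6  7  8
g(k):  0  0  1  1  2  2  3  0  0
So g(8) = 0.

0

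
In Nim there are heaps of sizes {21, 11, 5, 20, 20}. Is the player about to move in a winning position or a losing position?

Winning position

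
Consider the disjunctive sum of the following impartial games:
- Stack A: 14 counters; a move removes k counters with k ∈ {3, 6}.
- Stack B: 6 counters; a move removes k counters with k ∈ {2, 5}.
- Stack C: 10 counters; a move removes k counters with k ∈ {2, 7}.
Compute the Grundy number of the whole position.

0

Build the Grundy sequence for stack A with g(k) = mex{g(k−s) : s ∈ {3, 6}, s ≤ k}:
k:     0  1  2  3  4  5  6  7  8  9 10 11 12 13 14
g(k):  0  0  0  1  1  1  2  2  2  0  0  0  1  1  1
So g(14) = 1.
Grundy values for stack B (subtraction set {2, 5}):
g(0) = mex{} = 0
g(1) = mex{} = 0
g(2) = mex{0} = 1
g(3) = mex{0} = 1
g(4) = mex{1} = 0
g(5) = mex{0,1} = 2
g(6) = mex{0} = 1
So g(6) = 1.
Build the Grundy sequence for stack C with g(k) = mex{g(k−s) : s ∈ {2, 7}, s ≤ k}:
g(0) = mex{} = 0
g(1) = mex{} = 0
g(2) = mex{0} = 1
g(3) = mex{0} = 1
g(4) = mex{1} = 0
g(5) = mex{1} = 0
g(6) = mex{0} = 1
g(7) = mex{0} = 1
g(8) = mex{0,1} = 2
g(9) = mex{1} = 0
g(10) = mex{1,2} = 0
So g(10) = 0.
The value of a disjunctive sum is the nim-sum of the parts.
Combined value = 1 ⊕ 1 ⊕ 0 = 0.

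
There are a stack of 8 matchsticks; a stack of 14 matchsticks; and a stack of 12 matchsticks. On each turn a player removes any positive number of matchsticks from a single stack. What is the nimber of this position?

10

In binary:
  1000  (8)
  1110  (14)
  1100  (12)
  ----
  1010  (10)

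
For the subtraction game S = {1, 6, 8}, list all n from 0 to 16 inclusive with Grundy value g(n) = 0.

0, 2, 4, 7, 9, 11, 14, 16

Compute g(0), g(1), … for moves {1, 6, 8}:
k:     0  1  2  3  4  5  6  7  8  9 10 11 12 13 14 15 16
g(k):  0  1  0  1  0  1  2  0  1  0  1  0  1  2  0  1  0
The P-positions (g = 0) in 0..16 are 0, 2, 4, 7, 9, 11, 14, 16.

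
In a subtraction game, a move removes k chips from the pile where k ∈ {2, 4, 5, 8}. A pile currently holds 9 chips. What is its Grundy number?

1

Compute g(0), g(1), … for moves {2, 4, 5, 8}:
k:     0  1  2  3  4  5  6  7  8  9
g(k):  0  0  1  1  2  2  3  0  4  1
So g(9) = 1.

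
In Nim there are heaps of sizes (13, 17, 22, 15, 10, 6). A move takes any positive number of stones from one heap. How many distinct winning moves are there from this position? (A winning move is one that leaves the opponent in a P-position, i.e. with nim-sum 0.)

3

Bitwise XOR of the heap sizes:
  01101  (13)
  10001  (17)
  10110  (22)
  01111  (15)
  01010  (10)
  00110  (6)
  -----
  01001  (9)
The overall nim-sum is X = 9. A heap of size p has a winning move iff p XOR X < p (reduce it to p XOR X).
  13: 13 XOR 9 = 4 < 13 — winning move (to 4).
  17: 17 XOR 9 = 24 ≥ 17 — no move.
  22: 22 XOR 9 = 31 ≥ 22 — no move.
  15: 15 XOR 9 = 6 < 15 — winning move (to 6).
  10: 10 XOR 9 = 3 < 10 — winning move (to 3).
  6: 6 XOR 9 = 15 ≥ 6 — no move.
That gives 3 winning moves.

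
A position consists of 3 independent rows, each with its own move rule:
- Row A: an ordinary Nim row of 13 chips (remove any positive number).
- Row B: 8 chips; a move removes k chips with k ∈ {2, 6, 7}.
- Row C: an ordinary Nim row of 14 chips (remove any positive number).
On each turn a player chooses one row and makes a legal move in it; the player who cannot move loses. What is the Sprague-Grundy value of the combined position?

1

Row A is a plain Nim row of size 13, so its Grundy value is 13.
Grundy values for row B (subtraction set {2, 6, 7}):
g(0) = mex{} = 0
g(1) = mex{} = 0
g(2) = mex{0} = 1
g(3) = mex{0} = 1
g(4) = mex{1} = 0
g(5) = mex{1} = 0
g(6) = mex{0} = 1
g(7) = mex{0} = 1
g(8) = mex{0,1} = 2
So g(8) = 2.
Row C is a plain Nim row of size 14, so its Grundy value is 14.
The value of a disjunctive sum is the nim-sum of the parts.
Combined value = 13 XOR 2 XOR 14 = 1.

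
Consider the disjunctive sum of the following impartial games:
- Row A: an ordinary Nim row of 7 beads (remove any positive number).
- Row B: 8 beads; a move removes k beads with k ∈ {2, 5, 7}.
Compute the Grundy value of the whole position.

Row A is a plain Nim row of size 7, so its Grundy value is 7.
Build the Grundy sequence for row B with g(k) = mex{g(k−s) : s ∈ {2, 5, 7}, s ≤ k}:
k:     0  1  2  3  4  5  6  7  8
g(k):  0  0  1  1  0  2  1  3  2
So g(8) = 2.
By the Sprague-Grundy theorem, the Grundy value of a sum of independent games is the XOR of the component values.
Combined value = 7 ⊕ 2 = 5.

5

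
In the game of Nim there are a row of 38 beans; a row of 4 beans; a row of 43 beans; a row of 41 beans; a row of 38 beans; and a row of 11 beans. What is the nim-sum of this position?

13

Bitwise XOR of the heap sizes:
  100110  (38)
  000100  (4)
  101011  (43)
  101001  (41)
  100110  (38)
  001011  (11)
  ------
  001101  (13)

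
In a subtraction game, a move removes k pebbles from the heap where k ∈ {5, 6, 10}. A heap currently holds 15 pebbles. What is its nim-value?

0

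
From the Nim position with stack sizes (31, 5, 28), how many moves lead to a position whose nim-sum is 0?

3

Nim-sum: 31 ⊕ 5 ⊕ 28 = 6.
The overall nim-sum is X = 6. A stack of size p has a winning move iff p XOR X < p (reduce it to p XOR X).
  31: 31 XOR 6 = 25 < 31 — winning move (to 25).
  5: 5 XOR 6 = 3 < 5 — winning move (to 3).
  28: 28 XOR 6 = 26 < 28 — winning move (to 26).
That gives 3 winning moves.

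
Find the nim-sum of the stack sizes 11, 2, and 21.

28

Compute the nim-sum pairwise:
11 XOR 2 = 9
9 XOR 21 = 28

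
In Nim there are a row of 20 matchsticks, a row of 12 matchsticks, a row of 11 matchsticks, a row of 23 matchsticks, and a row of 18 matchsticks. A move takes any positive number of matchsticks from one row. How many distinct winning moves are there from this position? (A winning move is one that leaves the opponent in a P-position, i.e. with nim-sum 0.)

3

Nim-sum: 20 XOR 12 XOR 11 XOR 23 XOR 18 = 22.
The overall nim-sum is X = 22. A row of size p has a winning move iff p XOR X < p (reduce it to p XOR X).
  20: 20 XOR 22 = 2 < 20 — winning move (to 2).
  12: 12 XOR 22 = 26 ≥ 12 — no move.
  11: 11 XOR 22 = 29 ≥ 11 — no move.
  23: 23 XOR 22 = 1 < 23 — winning move (to 1).
  18: 18 XOR 22 = 4 < 18 — winning move (to 4).
That gives 3 winning moves.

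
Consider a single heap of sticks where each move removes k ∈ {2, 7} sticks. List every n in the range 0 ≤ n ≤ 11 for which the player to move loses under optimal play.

Compute g(0), g(1), … for moves {2, 7}:
k:     0  1  2  3  4  5  6  7  8  9 10 11
g(k):  0  0  1  1  0  0  1  1  2  0  0  1
The P-positions (g = 0) in 0..11 are 0, 1, 4, 5, 9, 10.

0, 1, 4, 5, 9, 10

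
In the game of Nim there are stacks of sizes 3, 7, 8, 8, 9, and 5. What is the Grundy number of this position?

Nim-sum: 3 XOR 7 XOR 8 XOR 8 XOR 9 XOR 5 = 8.

8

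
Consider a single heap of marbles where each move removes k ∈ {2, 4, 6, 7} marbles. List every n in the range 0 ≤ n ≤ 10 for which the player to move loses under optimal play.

Build the Grundy sequence with g(k) = mex{g(k−s) : s ∈ {2, 4, 6, 7}, s ≤ k}:
k:     0  1  2  3  4  5  6  7  8  9 10
g(k):  0  0  1  1  2  2  3  3  4  0  0
The P-positions (g = 0) in 0..10 are 0, 1, 9, 10.

0, 1, 9, 10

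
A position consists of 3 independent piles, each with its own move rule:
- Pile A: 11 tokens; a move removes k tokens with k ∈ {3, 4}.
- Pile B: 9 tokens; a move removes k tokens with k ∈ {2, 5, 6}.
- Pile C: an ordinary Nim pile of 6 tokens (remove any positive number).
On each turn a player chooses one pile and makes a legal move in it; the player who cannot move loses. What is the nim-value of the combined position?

For pile A, compute g(0), g(1), … with moves {3, 4}:
k:     0  1  2  3  4  5  6  7  8  9 10 11
g(k):  0  0  0  1  1  1  2  0  0  0  1  1
So g(11) = 1.
For pile B, compute g(0), g(1), … with moves {2, 5, 6}:
g(0) = mex{} = 0
g(1) = mex{} = 0
g(2) = mex{0} = 1
g(3) = mex{0} = 1
g(4) = mex{1} = 0
g(5) = mex{0,1} = 2
g(6) = mex{0} = 1
g(7) = mex{0,1,2} = 3
g(8) = mex{1} = 0
g(9) = mex{0,1,3} = 2
So g(9) = 2.
Pile C is a plain Nim pile of size 6, so its Grundy value is 6.
The value of a disjunctive sum is the nim-sum of the parts.
Combined value = 1 XOR 2 XOR 6 = 5.

5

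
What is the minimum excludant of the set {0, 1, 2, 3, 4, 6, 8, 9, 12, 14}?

5

The values 0, 1, 2, 3, 4 are all present; 5 is the first non-negative integer missing from the set.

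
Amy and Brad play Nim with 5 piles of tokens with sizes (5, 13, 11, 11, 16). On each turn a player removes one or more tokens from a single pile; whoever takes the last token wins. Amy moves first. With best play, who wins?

In binary:
  00101  (5)
  01101  (13)
  01011  (11)
  01011  (11)
  10000  (16)
  -----
  11000  (24)
The nim-sum is 24 ≠ 0, so this is an N-position: the player to move can win; Amy has a winning move.

Amy wins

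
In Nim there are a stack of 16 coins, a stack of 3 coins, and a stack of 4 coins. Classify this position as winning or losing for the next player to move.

Winning position

Compute the nim-sum pairwise:
16 ⊕ 3 = 19
19 ⊕ 4 = 23
The nim-sum is 23 ≠ 0, so this is an N-position: the player to move can win.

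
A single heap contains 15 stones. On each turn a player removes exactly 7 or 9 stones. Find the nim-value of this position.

Compute g(0), g(1), … for moves {7, 9}:
k:     0  1  2  3  4  5  6  7  8  9 10 11 12 13 14 15
g(k):  0  0  0  0  0  0  0  1  1  1  1  1  1  1  2  2
So g(15) = 2.

2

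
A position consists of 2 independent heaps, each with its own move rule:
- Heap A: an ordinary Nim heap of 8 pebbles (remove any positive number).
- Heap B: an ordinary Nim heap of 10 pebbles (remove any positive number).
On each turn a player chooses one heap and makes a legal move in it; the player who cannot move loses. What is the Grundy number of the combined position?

2

Heap A is a plain Nim heap of size 8, so its Grundy value is 8.
Heap B is a plain Nim heap of size 10, so its Grundy value is 10.
The value of a disjunctive sum is the nim-sum of the parts.
Combined value = 8 ⊕ 10 = 2.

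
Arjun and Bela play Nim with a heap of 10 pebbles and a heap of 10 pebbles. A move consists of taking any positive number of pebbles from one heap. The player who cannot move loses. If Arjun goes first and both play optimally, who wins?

Compute the nim-sum pairwise:
10 ⊕ 10 = 0
The nim-sum is 0, so this is a P-position: the player to move is in a losing position under optimal play; Arjun is about to move from it and so loses — Bela wins.

Bela wins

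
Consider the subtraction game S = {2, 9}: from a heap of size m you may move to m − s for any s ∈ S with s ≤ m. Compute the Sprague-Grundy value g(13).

1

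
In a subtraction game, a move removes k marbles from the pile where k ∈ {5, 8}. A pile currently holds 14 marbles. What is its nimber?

Grundy values for subtraction set {5, 8}:
k:     0  1  2  3  4  5  6  7  8  9 10 11 12 13 14
g(k):  0  0  0  0  0  1  1  1  1  1  2  2  2  0  0
So g(14) = 0.

0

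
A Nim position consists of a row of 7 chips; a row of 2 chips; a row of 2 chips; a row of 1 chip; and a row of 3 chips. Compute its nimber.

5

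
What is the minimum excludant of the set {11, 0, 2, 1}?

3

The values 0, 1, 2 are all present; 3 is the first non-negative integer missing from the set.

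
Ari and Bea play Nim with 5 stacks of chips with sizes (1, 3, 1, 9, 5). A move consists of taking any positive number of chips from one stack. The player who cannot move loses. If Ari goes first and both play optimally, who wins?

Ari wins

Compute the nim-sum pairwise:
1 ⊕ 3 = 2
2 ⊕ 1 = 3
3 ⊕ 9 = 10
10 ⊕ 5 = 15
The nim-sum is 15 ≠ 0, so this is an N-position: the player to move can win; Ari has a winning move.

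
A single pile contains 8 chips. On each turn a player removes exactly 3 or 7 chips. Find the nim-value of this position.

Build the Grundy sequence with g(k) = mex{g(k−s) : s ∈ {3, 7}, s ≤ k}:
g(0) = mex{} = 0
g(1) = mex{} = 0
g(2) = mex{} = 0
g(3) = mex{0} = 1
g(4) = mex{0} = 1
g(5) = mex{0} = 1
g(6) = mex{1} = 0
g(7) = mex{0,1} = 2
g(8) = mex{0,1} = 2
So g(8) = 2.

2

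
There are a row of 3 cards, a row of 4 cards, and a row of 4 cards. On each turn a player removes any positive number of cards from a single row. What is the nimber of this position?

3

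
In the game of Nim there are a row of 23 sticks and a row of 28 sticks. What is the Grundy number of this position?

Compute the nim-sum pairwise:
23 ^ 28 = 11

11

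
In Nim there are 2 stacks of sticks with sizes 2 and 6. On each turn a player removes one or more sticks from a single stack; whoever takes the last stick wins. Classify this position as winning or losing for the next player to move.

Winning position

Write each in binary and XOR column by column:
  010  (2)
  110  (6)
  ---
  100  (4)
The nim-sum is 4 ≠ 0, so this is an N-position: the player to move can win.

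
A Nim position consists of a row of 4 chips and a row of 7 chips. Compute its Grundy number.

Nim-sum: 4 ⊕ 7 = 3.

3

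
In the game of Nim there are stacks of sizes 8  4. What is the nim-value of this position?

12

Compute the nim-sum pairwise:
8 ⊕ 4 = 12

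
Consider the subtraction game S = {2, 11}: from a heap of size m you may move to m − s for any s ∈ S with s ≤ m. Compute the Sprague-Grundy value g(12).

Build the Grundy sequence with g(k) = mex{g(k−s) : s ∈ {2, 11}, s ≤ k}:
g(0) = mex{} = 0
g(1) = mex{} = 0
g(2) = mex{0} = 1
g(3) = mex{0} = 1
g(4) = mex{1} = 0
g(5) = mex{1} = 0
g(6) = mex{0} = 1
g(7) = mex{0} = 1
g(8) = mex{1} = 0
g(9) = mex{1} = 0
g(10) = mex{0} = 1
g(11) = mex{0} = 1
g(12) = mex{0,1} = 2
So g(12) = 2.

2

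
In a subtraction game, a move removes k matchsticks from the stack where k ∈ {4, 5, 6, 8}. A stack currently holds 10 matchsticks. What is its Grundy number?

2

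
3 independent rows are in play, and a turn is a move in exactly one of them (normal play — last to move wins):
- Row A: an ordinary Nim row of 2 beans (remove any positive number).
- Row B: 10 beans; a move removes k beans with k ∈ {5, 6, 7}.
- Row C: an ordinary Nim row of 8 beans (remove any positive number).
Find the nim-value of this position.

8

Row A is a plain Nim row of size 2, so its Grundy value is 2.
Build the Grundy sequence for row B with g(k) = mex{g(k−s) : s ∈ {5, 6, 7}, s ≤ k}:
g(0) = mex{} = 0
g(1) = mex{} = 0
g(2) = mex{} = 0
g(3) = mex{} = 0
g(4) = mex{} = 0
g(5) = mex{0} = 1
g(6) = mex{0} = 1
g(7) = mex{0} = 1
g(8) = mex{0} = 1
g(9) = mex{0} = 1
g(10) = mex{0,1} = 2
So g(10) = 2.
Row C is a plain Nim row of size 8, so its Grundy value is 8.
By the Sprague-Grundy theorem, the Grundy value of a sum of independent games is the XOR of the component values.
Combined value = 2 ⊕ 2 ⊕ 8 = 8.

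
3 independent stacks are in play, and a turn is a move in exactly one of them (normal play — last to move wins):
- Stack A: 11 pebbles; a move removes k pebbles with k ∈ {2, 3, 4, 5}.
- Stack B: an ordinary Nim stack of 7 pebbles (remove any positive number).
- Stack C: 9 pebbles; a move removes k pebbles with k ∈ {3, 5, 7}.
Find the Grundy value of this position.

For stack A, compute g(0), g(1), … with moves {2, 3, 4, 5}:
k:     0  1  2  3  4  5  6  7  8  9 10 11
g(k):  0  0  1  1  2  2  3  0  0  1  1  2
So g(11) = 2.
Stack B is a plain Nim stack of size 7, so its Grundy value is 7.
Grundy values for stack C (subtraction set {3, 5, 7}):
g(0) = mex{} = 0
g(1) = mex{} = 0
g(2) = mex{} = 0
g(3) = mex{0} = 1
g(4) = mex{0} = 1
g(5) = mex{0} = 1
g(6) = mex{0,1} = 2
g(7) = mex{0,1} = 2
g(8) = mex{0,1} = 2
g(9) = mex{0,1,2} = 3
So g(9) = 3.
The value of a disjunctive sum is the nim-sum of the parts.
Combined value = 2 ⊕ 7 ⊕ 3 = 6.

6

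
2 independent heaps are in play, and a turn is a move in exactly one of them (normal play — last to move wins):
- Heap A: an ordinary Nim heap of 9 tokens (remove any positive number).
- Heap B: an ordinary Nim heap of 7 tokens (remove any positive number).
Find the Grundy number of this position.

14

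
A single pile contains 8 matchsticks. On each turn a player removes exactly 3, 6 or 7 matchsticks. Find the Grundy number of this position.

Build the Grundy sequence with g(k) = mex{g(k−s) : s ∈ {3, 6, 7}, s ≤ k}:
k:     0  1  2  3  4  5  6  7  8
g(k):  0  0  0  1  1  1  2  2  2
So g(8) = 2.

2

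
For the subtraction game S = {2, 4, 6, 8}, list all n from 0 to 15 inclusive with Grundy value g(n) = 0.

Grundy values for subtraction set {2, 4, 6, 8}:
k:     0  1  2  3  4  5  6  7  8  9 10 11 12 13 14 15
g(k):  0  0  1  1  2  2  3  3  4  4  0  0  1  1  2  2
The P-positions (g = 0) in 0..15 are 0, 1, 10, 11.

0, 1, 10, 11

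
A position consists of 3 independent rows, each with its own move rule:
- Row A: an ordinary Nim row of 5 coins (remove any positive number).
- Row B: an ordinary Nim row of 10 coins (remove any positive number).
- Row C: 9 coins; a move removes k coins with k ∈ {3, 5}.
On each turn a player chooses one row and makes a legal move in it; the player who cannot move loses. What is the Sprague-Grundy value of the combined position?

15

Row A is a plain Nim row of size 5, so its Grundy value is 5.
Row B is a plain Nim row of size 10, so its Grundy value is 10.
For row C, compute g(0), g(1), … with moves {3, 5}:
g(0) = mex{} = 0
g(1) = mex{} = 0
g(2) = mex{} = 0
g(3) = mex{0} = 1
g(4) = mex{0} = 1
g(5) = mex{0} = 1
g(6) = mex{0,1} = 2
g(7) = mex{0,1} = 2
g(8) = mex{1} = 0
g(9) = mex{1,2} = 0
So g(9) = 0.
The value of a disjunctive sum is the nim-sum of the parts.
Combined value = 5 ⊕ 10 ⊕ 0 = 15.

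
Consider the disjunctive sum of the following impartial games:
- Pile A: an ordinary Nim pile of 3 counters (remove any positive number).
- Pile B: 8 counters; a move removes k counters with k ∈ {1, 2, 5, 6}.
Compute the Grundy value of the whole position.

Pile A is a plain Nim pile of size 3, so its Grundy value is 3.
Grundy values for pile B (subtraction set {1, 2, 5, 6}):
g(0) = mex{} = 0
g(1) = mex{0} = 1
g(2) = mex{0,1} = 2
g(3) = mex{1,2} = 0
g(4) = mex{0,2} = 1
g(5) = mex{0,1} = 2
g(6) = mex{0,1,2} = 3
g(7) = mex{1,2,3} = 0
g(8) = mex{0,2,3} = 1
So g(8) = 1.
The value of a disjunctive sum is the nim-sum of the parts.
Combined value = 3 ⊕ 1 = 2.

2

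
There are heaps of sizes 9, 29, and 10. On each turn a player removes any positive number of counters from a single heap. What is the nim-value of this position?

30

Write each in binary and XOR column by column:
  01001  (9)
  11101  (29)
  01010  (10)
  -----
  11110  (30)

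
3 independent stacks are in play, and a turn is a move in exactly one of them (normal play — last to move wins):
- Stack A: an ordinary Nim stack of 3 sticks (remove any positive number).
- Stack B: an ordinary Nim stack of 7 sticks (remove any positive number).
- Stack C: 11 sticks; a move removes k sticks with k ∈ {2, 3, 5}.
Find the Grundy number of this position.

Stack A is a plain Nim stack of size 3, so its Grundy value is 3.
Stack B is a plain Nim stack of size 7, so its Grundy value is 7.
Grundy values for stack C (subtraction set {2, 3, 5}):
g(0) = mex{} = 0
g(1) = mex{} = 0
g(2) = mex{0} = 1
g(3) = mex{0} = 1
g(4) = mex{0,1} = 2
g(5) = mex{0,1} = 2
g(6) = mex{0,1,2} = 3
g(7) = mex{1,2} = 0
g(8) = mex{1,2,3} = 0
g(9) = mex{0,2,3} = 1
g(10) = mex{0,2} = 1
g(11) = mex{0,1,3} = 2
So g(11) = 2.
The value of a disjunctive sum is the nim-sum of the parts.
Combined value = 3 XOR 7 XOR 2 = 6.

6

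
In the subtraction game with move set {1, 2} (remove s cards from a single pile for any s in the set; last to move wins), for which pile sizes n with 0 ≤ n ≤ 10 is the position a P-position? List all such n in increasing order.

0, 3, 6, 9

Grundy values for subtraction set {1, 2}:
k:     0  1  2  3  4  5  6  7  8  9 10
g(k):  0  1  2  0  1  2  0  1  2  0  1
The P-positions (g = 0) in 0..10 are 0, 3, 6, 9.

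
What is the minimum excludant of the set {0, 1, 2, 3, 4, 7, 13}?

5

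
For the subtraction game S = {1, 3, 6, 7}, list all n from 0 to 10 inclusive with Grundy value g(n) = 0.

0, 2, 4

Grundy values for subtraction set {1, 3, 6, 7}:
k:     0  1  2  3  4  5  6  7  8  9 10
g(k):  0  1  0  1  0  1  2  3  2  3  2
The P-positions (g = 0) in 0..10 are 0, 2, 4.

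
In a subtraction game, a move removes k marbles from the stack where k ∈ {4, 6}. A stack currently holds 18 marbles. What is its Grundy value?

2

Grundy values for subtraction set {4, 6}:
k:     0  1  2  3  4  5  6  7  8  9 10 11 12 13 14 15 16 17 18
g(k):  0  0  0  0  1  1  1  1  2  2  0  0  0  0  1  1  1  1  2
So g(18) = 2.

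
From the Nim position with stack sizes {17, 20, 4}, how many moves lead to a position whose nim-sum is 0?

1

Compute the nim-sum pairwise:
17 ⊕ 20 = 5
5 ⊕ 4 = 1
The overall nim-sum is X = 1. A stack of size p has a winning move iff p XOR X < p (reduce it to p XOR X).
  17: 17 XOR 1 = 16 < 17 — winning move (to 16).
  20: 20 XOR 1 = 21 ≥ 20 — no move.
  4: 4 XOR 1 = 5 ≥ 4 — no move.
That gives 1 winning move.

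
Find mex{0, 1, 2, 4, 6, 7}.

3

The values 0, 1, 2 are all present; 3 is the first non-negative integer missing from the set.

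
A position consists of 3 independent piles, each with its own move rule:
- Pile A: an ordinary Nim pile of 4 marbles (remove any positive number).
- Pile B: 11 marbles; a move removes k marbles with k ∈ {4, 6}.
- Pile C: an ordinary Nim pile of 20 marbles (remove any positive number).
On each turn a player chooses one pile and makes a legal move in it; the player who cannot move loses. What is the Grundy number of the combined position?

Pile A is a plain Nim pile of size 4, so its Grundy value is 4.
Build the Grundy sequence for pile B with g(k) = mex{g(k−s) : s ∈ {4, 6}, s ≤ k}:
g(0) = mex{} = 0
g(1) = mex{} = 0
g(2) = mex{} = 0
g(3) = mex{} = 0
g(4) = mex{0} = 1
g(5) = mex{0} = 1
g(6) = mex{0} = 1
g(7) = mex{0} = 1
g(8) = mex{0,1} = 2
g(9) = mex{0,1} = 2
g(10) = mex{1} = 0
g(11) = mex{1} = 0
So g(11) = 0.
Pile C is a plain Nim pile of size 20, so its Grundy value is 20.
The value of a disjunctive sum is the nim-sum of the parts.
Combined value = 4 XOR 0 XOR 20 = 16.

16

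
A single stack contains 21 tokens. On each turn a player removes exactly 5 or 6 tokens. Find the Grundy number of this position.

Grundy values for subtraction set {5, 6}:
k:     0  1  2  3  4  5  6  7  8  9 10 11 12 13 14 15 16 17 18 19 20 21
g(k):  0  0  0  0  0  1  1  1  1  1  2  0  0  0  0  0  1  1  1  1  1  2
So g(21) = 2.

2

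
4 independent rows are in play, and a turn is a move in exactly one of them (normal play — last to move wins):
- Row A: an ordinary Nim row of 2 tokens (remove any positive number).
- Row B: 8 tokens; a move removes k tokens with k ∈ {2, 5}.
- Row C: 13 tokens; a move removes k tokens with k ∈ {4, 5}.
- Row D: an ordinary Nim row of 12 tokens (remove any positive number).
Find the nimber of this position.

15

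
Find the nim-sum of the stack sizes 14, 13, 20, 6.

Nim-sum: 14 XOR 13 XOR 20 XOR 6 = 17.

17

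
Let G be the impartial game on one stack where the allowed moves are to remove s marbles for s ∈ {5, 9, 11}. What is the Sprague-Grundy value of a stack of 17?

0

Build the Grundy sequence with g(k) = mex{g(k−s) : s ∈ {5, 9, 11}, s ≤ k}:
k:     0  1  2  3  4  5  6  7  8  9 10 11 12 13 14 15 16 17
g(k):  0  0  0  0  0  1  1  1  1  1  2  2  2  2  2  3  0  0
So g(17) = 0.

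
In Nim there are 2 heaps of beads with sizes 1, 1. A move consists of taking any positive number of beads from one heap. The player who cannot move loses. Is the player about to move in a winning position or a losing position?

Compute the nim-sum pairwise:
1 ⊕ 1 = 0
The nim-sum is 0, so this is a P-position: the player to move is in a losing position under optimal play.

Losing position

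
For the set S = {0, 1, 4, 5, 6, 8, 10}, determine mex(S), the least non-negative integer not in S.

The values 0, 1 are all present; 2 is the first non-negative integer missing from the set.

2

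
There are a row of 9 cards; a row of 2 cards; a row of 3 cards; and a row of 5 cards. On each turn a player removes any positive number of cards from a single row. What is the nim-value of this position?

13

Nim-sum: 9 ^ 2 ^ 3 ^ 5 = 13.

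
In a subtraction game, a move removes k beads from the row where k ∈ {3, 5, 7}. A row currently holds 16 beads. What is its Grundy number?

2

Build the Grundy sequence with g(k) = mex{g(k−s) : s ∈ {3, 5, 7}, s ≤ k}:
k:     0  1  2  3  4  5  6  7  8  9 10 11 12 13 14 15 16
g(k):  0  0  0  1  1  1  2  2  2  3  0  0  0  1  1  1  2
So g(16) = 2.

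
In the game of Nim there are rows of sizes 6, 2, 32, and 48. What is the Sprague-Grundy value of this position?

Bitwise XOR of the heap sizes:
  000110  (6)
  000010  (2)
  100000  (32)
  110000  (48)
  ------
  010100  (20)

20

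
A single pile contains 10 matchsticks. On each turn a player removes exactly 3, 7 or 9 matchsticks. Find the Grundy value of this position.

Build the Grundy sequence with g(k) = mex{g(k−s) : s ∈ {3, 7, 9}, s ≤ k}:
k:     0  1  2  3  4  5  6  7  8  9 10
g(k):  0  0  0  1  1  1  0  2  2  1  3
So g(10) = 3.

3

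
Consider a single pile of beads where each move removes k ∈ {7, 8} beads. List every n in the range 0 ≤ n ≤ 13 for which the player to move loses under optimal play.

Compute g(0), g(1), … for moves {7, 8}:
k:     0  1  2  3  4  5  6  7  8  9 10 11 12 13
g(k):  0  0  0  0  0  0  0  1  1  1  1  1  1  1
The P-positions (g = 0) in 0..13 are 0, 1, 2, 3, 4, 5, 6.

0, 1, 2, 3, 4, 5, 6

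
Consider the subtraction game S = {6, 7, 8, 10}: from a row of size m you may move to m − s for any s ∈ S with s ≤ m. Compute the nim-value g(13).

2

Build the Grundy sequence with g(k) = mex{g(k−s) : s ∈ {6, 7, 8, 10}, s ≤ k}:
g(0) = mex{} = 0
g(1) = mex{} = 0
g(2) = mex{} = 0
g(3) = mex{} = 0
g(4) = mex{} = 0
g(5) = mex{} = 0
g(6) = mex{0} = 1
g(7) = mex{0} = 1
g(8) = mex{0} = 1
g(9) = mex{0} = 1
g(10) = mex{0} = 1
g(11) = mex{0} = 1
g(12) = mex{0,1} = 2
g(13) = mex{0,1} = 2
So g(13) = 2.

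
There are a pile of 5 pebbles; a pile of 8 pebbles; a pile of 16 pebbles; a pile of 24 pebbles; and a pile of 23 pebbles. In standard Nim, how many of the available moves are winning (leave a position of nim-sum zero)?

3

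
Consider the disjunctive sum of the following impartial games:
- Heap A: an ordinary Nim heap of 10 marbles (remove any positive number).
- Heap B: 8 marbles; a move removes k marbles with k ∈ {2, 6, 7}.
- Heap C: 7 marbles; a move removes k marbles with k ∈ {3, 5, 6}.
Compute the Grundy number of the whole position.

Heap A is a plain Nim heap of size 10, so its Grundy value is 10.
Build the Grundy sequence for heap B with g(k) = mex{g(k−s) : s ∈ {2, 6, 7}, s ≤ k}:
g(0) = mex{} = 0
g(1) = mex{} = 0
g(2) = mex{0} = 1
g(3) = mex{0} = 1
g(4) = mex{1} = 0
g(5) = mex{1} = 0
g(6) = mex{0} = 1
g(7) = mex{0} = 1
g(8) = mex{0,1} = 2
So g(8) = 2.
For heap C, compute g(0), g(1), … with moves {3, 5, 6}:
g(0) = mex{} = 0
g(1) = mex{} = 0
g(2) = mex{} = 0
g(3) = mex{0} = 1
g(4) = mex{0} = 1
g(5) = mex{0} = 1
g(6) = mex{0,1} = 2
g(7) = mex{0,1} = 2
So g(7) = 2.
The value of a disjunctive sum is the nim-sum of the parts.
Combined value = 10 ⊕ 2 ⊕ 2 = 10.

10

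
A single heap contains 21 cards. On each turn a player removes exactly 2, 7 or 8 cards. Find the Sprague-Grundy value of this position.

1

Build the Grundy sequence with g(k) = mex{g(k−s) : s ∈ {2, 7, 8}, s ≤ k}:
k:     0  1  2  3  4  5  6  7  8  9 10 11 12 13 14 15 16 17 18 19 20 21
g(k):  0  0  1  1  0  0  1  1  2  2  0  3  1  2  0  0  1  1  2  0  0  1
So g(21) = 1.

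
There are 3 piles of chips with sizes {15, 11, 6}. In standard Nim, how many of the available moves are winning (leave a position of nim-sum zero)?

3

Nim-sum: 15 ^ 11 ^ 6 = 2.
The overall nim-sum is X = 2. A pile of size p has a winning move iff p XOR X < p (reduce it to p XOR X).
  15: 15 XOR 2 = 13 < 15 — winning move (to 13).
  11: 11 XOR 2 = 9 < 11 — winning move (to 9).
  6: 6 XOR 2 = 4 < 6 — winning move (to 4).
That gives 3 winning moves.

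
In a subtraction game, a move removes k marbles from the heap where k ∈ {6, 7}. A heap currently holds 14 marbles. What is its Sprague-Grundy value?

0

Build the Grundy sequence with g(k) = mex{g(k−s) : s ∈ {6, 7}, s ≤ k}:
k:     0  1  2  3  4  5  6  7  8  9 10 11 12 13 14
g(k):  0  0  0  0  0  0  1  1  1  1  1  1  2  0  0
So g(14) = 0.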